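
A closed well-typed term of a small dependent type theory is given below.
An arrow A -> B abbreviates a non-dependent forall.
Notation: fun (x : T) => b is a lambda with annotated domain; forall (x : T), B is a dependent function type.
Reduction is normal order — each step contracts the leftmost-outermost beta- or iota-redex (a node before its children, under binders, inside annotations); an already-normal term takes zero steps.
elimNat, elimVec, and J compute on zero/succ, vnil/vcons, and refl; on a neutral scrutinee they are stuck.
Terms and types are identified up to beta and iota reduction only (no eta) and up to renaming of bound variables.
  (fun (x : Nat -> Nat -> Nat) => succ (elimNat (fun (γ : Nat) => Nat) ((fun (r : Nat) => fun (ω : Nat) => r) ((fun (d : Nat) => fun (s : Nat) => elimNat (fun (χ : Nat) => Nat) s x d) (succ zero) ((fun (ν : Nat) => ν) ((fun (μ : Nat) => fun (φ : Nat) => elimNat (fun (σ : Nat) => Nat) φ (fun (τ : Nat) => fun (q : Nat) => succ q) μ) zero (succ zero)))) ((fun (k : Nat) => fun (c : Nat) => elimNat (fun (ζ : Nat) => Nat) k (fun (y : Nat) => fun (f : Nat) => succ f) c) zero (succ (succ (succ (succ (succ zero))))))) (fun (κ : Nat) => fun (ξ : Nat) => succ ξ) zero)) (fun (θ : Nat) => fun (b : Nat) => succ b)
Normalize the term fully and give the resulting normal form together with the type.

reduced normal form:
  succ (succ (succ zero))
type:
  Nat


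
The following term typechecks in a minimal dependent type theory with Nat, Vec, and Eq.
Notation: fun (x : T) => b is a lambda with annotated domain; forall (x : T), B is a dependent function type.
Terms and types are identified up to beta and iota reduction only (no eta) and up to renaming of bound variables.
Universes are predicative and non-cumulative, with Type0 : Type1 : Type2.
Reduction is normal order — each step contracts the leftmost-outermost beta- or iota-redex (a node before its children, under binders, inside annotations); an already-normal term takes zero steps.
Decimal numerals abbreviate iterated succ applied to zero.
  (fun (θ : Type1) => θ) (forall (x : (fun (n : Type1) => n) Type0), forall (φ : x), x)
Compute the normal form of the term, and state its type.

normal form:
  forall (θ : Type0), forall (x : θ), θ
inferred type:
  Type1


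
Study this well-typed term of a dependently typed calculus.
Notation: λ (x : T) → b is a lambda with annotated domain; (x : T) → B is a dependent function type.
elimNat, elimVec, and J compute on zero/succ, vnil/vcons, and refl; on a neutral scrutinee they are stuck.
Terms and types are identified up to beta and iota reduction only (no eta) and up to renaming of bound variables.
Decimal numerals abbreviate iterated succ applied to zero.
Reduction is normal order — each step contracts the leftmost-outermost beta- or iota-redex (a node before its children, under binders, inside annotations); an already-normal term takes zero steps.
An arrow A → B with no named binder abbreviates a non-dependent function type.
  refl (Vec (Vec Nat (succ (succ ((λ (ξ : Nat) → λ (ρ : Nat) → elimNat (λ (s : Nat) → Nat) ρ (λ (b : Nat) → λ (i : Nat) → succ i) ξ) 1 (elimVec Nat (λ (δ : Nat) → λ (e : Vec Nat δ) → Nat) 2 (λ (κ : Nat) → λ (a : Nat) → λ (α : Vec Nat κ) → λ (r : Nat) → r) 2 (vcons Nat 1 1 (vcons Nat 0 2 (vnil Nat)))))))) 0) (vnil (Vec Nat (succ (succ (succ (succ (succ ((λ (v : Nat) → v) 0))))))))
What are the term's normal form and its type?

normal form:
  refl (Vec (Vec Nat 5) 0) (vnil (Vec Nat 5))
inferred type:
  Eq (Vec (Vec Nat 5) 0) (vnil (Vec Nat 5)) (vnil (Vec Nat 5))
observation: the leftmost-outermost redex is a beta-redex, and normalization takes 18 steps.


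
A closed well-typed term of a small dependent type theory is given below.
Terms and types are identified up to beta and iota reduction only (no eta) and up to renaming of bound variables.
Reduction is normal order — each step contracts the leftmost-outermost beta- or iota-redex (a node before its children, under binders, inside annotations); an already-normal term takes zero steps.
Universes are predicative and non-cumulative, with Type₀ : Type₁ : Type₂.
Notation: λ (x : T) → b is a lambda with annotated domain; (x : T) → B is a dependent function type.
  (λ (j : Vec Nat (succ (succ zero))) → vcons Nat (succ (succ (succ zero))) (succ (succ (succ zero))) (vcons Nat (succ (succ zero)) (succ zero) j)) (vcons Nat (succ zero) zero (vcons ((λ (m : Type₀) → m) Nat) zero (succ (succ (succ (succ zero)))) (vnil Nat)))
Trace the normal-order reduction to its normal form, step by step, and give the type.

reduction (normal order):
  (λ (j : Vec Nat (succ (succ zero))) → vcons Nat (succ (succ (succ zero))) (succ (succ (succ zero))) (vcons Nat (succ (succ zero)) (succ zero) j)) (vcons Nat (succ zero) zero (vcons ((λ (m : Type₀) → m) Nat) zero (succ (succ (succ (succ zero)))) (vnil Nat)))
  ~> vcons Nat (succ (succ (succ zero))) (succ (succ (succ zero))) (vcons Nat (succ (succ zero)) (succ zero) (vcons Nat (succ zero) zero (vcons ((λ (j : Type₀) → j) Nat) zero (succ (succ (succ (succ zero)))) (vnil Nat))))
  ~> vcons Nat (succ (succ (succ zero))) (succ (succ (succ zero))) (vcons Nat (succ (succ zero)) (succ zero) (vcons Nat (succ zero) zero (vcons Nat zero (succ (succ (succ (succ zero)))) (vnil Nat))))
type:
  Vec Nat (succ (succ (succ (succ zero))))


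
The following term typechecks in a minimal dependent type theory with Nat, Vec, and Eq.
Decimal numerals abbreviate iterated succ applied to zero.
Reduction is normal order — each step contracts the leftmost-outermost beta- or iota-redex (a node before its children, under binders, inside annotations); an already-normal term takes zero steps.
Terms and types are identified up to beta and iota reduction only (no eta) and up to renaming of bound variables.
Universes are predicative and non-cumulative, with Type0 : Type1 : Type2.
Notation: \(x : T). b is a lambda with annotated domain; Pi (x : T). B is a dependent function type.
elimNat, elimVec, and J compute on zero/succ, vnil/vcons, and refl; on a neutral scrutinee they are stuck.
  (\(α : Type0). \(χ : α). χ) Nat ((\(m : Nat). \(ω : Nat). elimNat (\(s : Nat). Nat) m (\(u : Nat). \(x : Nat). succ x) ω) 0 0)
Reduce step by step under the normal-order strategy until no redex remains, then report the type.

normal-order reduction:
  (\(α : Type0). \(χ : α). χ) Nat ((\(m : Nat). \(ω : Nat). elimNat (\(s : Nat). Nat) m (\(u : Nat). \(x : Nat). succ x) ω) 0 0)
  ~> (\(α : Nat). α) ((\(χ : Nat). \(m : Nat). elimNat (\(ω : Nat). Nat) χ (\(s : Nat). \(u : Nat). succ u) m) 0 0)
  ~> (\(α : Nat). \(χ : Nat). elimNat (\(m : Nat). Nat) α (\(ω : Nat). \(s : Nat). succ s) χ) 0 0
  ~> (\(α : Nat). elimNat (\(χ : Nat). Nat) 0 (\(m : Nat). \(ω : Nat). succ ω) α) 0
  ~> elimNat (\(α : Nat). Nat) 0 (\(χ : Nat). \(m : Nat). succ m) 0
  ~> 0
type:
  Nat


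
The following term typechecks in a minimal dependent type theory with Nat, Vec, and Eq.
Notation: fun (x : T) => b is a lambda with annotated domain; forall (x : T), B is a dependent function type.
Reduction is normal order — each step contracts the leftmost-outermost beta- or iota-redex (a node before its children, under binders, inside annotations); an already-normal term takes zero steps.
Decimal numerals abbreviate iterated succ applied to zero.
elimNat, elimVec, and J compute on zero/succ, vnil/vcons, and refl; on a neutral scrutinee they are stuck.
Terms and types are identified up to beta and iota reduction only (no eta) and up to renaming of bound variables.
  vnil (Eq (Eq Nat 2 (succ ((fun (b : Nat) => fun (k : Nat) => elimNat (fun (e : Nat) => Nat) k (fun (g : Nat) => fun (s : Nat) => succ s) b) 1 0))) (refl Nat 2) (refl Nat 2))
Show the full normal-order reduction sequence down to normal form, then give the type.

normal-order reduction:
  vnil (Eq (Eq Nat 2 (succ ((fun (b : Nat) => fun (k : Nat) => elimNat (fun (e : Nat) => Nat) k (fun (g : Nat) => fun (s : Nat) => succ s) b) 1 0))) (refl Nat 2) (refl Nat 2))
  ~> vnil (Eq (Eq Nat 2 (succ ((fun (b : Nat) => elimNat (fun (k : Nat) => Nat) b (fun (e : Nat) => fun (g : Nat) => succ g) 1) 0))) (refl Nat 2) (refl Nat 2))
  ~> vnil (Eq (Eq Nat 2 (succ (elimNat (fun (b : Nat) => Nat) 0 (fun (k : Nat) => fun (e : Nat) => succ e) 1))) (refl Nat 2) (refl Nat 2))
  ~> vnil (Eq (Eq Nat 2 (succ ((fun (b : Nat) => fun (k : Nat) => succ k) 0 (elimNat (fun (e : Nat) => Nat) 0 (fun (g : Nat) => fun (s : Nat) => succ s) 0)))) (refl Nat 2) (refl Nat 2))
  ~> vnil (Eq (Eq Nat 2 (succ ((fun (b : Nat) => succ b) (elimNat (fun (k : Nat) => Nat) 0 (fun (e : Nat) => fun (g : Nat) => succ g) 0)))) (refl Nat 2) (refl Nat 2))
  ~> vnil (Eq (Eq Nat 2 (succ (succ (elimNat (fun (b : Nat) => Nat) 0 (fun (k : Nat) => fun (e : Nat) => succ e) 0)))) (refl Nat 2) (refl Nat 2))
  ~> vnil (Eq (Eq Nat 2 2) (refl Nat 2) (refl Nat 2))
the term's type:
  Vec (Eq (Eq Nat 2 2) (refl Nat 2) (refl Nat 2)) 0


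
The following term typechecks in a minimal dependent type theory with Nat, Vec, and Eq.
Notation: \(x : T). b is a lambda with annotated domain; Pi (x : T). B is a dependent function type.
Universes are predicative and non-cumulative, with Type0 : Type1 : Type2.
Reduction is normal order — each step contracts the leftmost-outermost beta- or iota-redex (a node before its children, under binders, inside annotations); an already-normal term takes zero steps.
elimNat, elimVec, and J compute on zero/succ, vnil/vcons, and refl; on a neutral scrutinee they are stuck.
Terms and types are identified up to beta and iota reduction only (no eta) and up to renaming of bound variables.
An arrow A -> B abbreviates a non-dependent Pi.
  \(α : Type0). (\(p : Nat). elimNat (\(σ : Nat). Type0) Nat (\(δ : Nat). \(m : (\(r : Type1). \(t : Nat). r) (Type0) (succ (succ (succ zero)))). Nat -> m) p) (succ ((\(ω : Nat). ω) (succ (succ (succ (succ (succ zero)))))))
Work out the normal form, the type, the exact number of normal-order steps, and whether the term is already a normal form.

reduced normal form:
  \(α : Type0). Nat -> Nat -> Nat -> Nat -> Nat -> Nat -> Nat
type:
  Type0 -> Type0
normal-order step count: 23
already normal: no
first redex: a beta-redex


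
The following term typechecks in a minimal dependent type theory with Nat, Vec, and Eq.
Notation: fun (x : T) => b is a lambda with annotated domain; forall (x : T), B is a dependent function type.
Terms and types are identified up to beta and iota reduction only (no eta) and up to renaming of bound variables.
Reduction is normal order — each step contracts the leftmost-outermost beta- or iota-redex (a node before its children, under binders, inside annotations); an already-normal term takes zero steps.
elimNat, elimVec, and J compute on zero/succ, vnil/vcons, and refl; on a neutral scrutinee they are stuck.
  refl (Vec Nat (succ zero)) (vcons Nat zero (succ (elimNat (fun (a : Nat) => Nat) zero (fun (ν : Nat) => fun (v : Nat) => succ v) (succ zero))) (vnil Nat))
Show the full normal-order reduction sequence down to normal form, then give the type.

normal-order reduction:
  refl (Vec Nat (succ zero)) (vcons Nat zero (succ (elimNat (fun (a : Nat) => Nat) zero (fun (ν : Nat) => fun (v : Nat) => succ v) (succ zero))) (vnil Nat))
  ~> refl (Vec Nat (succ zero)) (vcons Nat zero (succ ((fun (a : Nat) => fun (ν : Nat) => succ ν) zero (elimNat (fun (v : Nat) => Nat) zero (fun (z : Nat) => fun (ω : Nat) => succ ω) zero))) (vnil Nat))
  ~> refl (Vec Nat (succ zero)) (vcons Nat zero (succ ((fun (a : Nat) => succ a) (elimNat (fun (ν : Nat) => Nat) zero (fun (v : Nat) => fun (z : Nat) => succ z) zero))) (vnil Nat))
  ~> refl (Vec Nat (succ zero)) (vcons Nat zero (succ (succ (elimNat (fun (a : Nat) => Nat) zero (fun (ν : Nat) => fun (v : Nat) => succ v) zero))) (vnil Nat))
  ~> refl (Vec Nat (succ zero)) (vcons Nat zero (succ (succ zero)) (vnil Nat))
the term's type:
  Eq (Vec Nat (succ zero)) (vcons Nat zero (succ (succ zero)) (vnil Nat)) (vcons Nat zero (succ (succ zero)) (vnil Nat))


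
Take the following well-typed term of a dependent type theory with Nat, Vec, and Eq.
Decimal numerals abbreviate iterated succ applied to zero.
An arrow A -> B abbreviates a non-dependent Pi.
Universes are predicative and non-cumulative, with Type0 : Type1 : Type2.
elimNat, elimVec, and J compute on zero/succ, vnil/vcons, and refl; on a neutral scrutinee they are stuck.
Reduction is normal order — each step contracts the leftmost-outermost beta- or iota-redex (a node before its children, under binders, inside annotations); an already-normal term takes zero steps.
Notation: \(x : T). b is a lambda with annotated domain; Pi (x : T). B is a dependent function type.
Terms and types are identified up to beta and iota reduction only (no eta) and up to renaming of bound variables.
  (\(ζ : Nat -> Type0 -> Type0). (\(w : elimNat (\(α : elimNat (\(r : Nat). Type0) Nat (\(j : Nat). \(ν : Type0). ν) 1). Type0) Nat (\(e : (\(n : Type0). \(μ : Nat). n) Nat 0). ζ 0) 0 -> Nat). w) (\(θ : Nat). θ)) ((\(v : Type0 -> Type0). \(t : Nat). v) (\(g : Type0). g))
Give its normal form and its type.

resulting normal form:
  \(ζ : Nat). ζ
type:
  Nat -> Nat
observation: the first redex contracted is a beta-redex; the normal form is reached in 2 normal-order steps.


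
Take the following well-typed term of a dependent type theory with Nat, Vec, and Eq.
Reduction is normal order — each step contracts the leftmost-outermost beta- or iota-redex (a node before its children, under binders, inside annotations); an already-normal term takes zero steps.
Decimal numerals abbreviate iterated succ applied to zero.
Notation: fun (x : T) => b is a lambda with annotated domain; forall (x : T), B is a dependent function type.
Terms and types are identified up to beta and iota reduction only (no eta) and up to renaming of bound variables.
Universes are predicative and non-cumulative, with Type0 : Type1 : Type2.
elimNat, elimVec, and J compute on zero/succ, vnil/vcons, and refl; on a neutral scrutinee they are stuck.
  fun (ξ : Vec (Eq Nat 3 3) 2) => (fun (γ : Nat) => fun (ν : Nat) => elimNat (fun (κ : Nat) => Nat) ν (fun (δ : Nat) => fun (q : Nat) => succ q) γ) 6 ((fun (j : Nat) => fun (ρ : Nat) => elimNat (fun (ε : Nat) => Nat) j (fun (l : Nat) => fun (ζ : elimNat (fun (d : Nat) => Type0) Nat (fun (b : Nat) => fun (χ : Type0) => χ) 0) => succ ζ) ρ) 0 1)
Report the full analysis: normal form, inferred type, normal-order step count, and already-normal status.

normal form:
  fun (ξ : Vec (Eq Nat 3 3) 2) => 7
inferred type:
  forall (ξ : Vec (Eq Nat 3 3) 2), Nat
normal-order step count: 27
term was already normal: no
first contracted redex: a beta-redex


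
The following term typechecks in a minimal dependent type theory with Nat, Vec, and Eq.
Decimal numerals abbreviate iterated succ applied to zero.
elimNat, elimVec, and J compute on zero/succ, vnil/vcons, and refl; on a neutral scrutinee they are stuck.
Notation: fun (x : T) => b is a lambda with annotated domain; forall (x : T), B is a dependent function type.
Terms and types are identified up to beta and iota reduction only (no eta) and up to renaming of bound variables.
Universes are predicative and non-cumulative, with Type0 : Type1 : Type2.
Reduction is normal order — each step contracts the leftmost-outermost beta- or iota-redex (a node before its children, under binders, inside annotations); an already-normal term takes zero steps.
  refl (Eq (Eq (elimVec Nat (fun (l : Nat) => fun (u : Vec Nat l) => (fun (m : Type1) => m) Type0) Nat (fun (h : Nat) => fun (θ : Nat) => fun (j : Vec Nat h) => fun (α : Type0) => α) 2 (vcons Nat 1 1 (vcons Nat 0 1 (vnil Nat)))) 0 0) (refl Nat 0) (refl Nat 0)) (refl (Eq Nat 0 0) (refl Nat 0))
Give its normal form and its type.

normal form:
  refl (Eq (Eq Nat 0 0) (refl Nat 0) (refl Nat 0)) (refl (Eq Nat 0 0) (refl Nat 0))
the term's type:
  Eq (Eq (Eq Nat 0 0) (refl Nat 0) (refl Nat 0)) (refl (Eq Nat 0 0) (refl Nat 0)) (refl (Eq Nat 0 0) (refl Nat 0))


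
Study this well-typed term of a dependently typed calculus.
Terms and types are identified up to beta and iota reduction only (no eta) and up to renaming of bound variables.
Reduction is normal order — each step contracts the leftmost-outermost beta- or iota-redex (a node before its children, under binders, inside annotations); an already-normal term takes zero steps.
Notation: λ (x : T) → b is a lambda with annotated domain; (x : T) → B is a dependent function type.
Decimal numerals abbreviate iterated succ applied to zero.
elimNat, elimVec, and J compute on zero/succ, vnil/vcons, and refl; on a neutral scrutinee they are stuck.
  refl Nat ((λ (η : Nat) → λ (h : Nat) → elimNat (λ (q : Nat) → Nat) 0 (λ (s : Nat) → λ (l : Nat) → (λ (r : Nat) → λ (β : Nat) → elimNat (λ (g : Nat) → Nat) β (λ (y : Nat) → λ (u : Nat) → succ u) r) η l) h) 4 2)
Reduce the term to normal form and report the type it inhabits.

reduced normal form:
  refl Nat 8
the term's type:
  Eq Nat 8 8


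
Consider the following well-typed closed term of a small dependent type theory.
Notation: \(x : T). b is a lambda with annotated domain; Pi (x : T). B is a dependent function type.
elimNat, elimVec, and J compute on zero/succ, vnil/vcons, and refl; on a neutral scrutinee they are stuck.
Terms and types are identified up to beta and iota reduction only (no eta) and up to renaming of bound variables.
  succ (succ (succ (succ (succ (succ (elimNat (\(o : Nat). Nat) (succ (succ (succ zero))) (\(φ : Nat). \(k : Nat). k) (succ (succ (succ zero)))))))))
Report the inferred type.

type:
  Nat


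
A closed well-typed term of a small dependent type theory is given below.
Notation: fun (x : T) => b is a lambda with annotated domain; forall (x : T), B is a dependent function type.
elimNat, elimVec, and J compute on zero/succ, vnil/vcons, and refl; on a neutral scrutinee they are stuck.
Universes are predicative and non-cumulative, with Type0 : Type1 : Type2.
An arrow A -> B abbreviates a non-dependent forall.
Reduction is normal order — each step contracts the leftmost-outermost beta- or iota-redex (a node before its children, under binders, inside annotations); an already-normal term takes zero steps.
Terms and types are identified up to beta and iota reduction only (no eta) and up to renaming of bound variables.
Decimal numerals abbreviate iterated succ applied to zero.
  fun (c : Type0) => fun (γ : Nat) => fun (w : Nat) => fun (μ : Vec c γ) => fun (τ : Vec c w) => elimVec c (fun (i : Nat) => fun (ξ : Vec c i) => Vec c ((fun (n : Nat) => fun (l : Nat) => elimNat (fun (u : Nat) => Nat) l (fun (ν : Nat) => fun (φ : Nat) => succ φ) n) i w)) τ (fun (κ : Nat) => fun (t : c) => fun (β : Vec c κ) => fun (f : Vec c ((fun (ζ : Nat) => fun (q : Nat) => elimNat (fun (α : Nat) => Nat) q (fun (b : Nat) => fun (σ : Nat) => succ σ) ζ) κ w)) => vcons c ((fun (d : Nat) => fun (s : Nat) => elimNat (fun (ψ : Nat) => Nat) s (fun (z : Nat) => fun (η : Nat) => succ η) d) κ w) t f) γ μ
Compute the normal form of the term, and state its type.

reduced normal form:
  fun (c : Type0) => fun (γ : Nat) => fun (w : Nat) => fun (μ : Vec c γ) => fun (τ : Vec c w) => elimVec c (fun (i : Nat) => fun (ξ : Vec c i) => Vec c (elimNat (fun (n : Nat) => Nat) w (fun (l : Nat) => fun (u : Nat) => succ u) i)) τ (fun (ν : Nat) => fun (φ : c) => fun (κ : Vec c ν) => fun (t : Vec c (elimNat (fun (β : Nat) => Nat) w (fun (f : Nat) => fun (ζ : Nat) => succ ζ) ν)) => vcons c (elimNat (fun (q : Nat) => Nat) w (fun (α : Nat) => fun (b : Nat) => succ b) ν) φ t) γ μ
type:
  forall (c : Type0), forall (γ : Nat), forall (w : Nat), Vec c γ -> Vec c w -> Vec c (elimNat (fun (μ : Nat) => Nat) w (fun (τ : Nat) => fun (i : Nat) => succ i) γ)
observation: the first redex contracted is a beta-redex; the normal form is reached in 6 normal-order steps.


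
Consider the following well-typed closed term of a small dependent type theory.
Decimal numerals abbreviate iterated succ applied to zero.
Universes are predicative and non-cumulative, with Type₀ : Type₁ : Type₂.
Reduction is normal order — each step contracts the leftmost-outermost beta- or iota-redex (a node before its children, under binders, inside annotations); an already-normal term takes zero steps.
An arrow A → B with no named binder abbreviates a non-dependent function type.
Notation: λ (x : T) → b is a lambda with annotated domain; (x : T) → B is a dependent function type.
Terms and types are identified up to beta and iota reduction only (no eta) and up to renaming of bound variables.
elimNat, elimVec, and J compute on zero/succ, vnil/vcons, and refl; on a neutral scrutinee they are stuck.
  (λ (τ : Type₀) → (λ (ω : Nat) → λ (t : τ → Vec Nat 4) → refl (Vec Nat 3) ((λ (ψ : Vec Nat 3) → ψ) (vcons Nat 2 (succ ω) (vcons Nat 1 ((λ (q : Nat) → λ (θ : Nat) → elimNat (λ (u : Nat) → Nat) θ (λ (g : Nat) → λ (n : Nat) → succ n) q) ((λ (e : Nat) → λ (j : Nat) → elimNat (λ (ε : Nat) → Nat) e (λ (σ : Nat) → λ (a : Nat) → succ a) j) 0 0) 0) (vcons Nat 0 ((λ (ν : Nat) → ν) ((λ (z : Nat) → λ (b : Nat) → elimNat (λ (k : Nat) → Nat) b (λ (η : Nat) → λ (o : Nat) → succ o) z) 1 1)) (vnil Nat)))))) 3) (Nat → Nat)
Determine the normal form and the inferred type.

resulting normal form:
  λ (τ : (Nat → Nat) → Vec Nat 4) → refl (Vec Nat 3) (vcons Nat 2 4 (vcons Nat 1 0 (vcons Nat 0 2 (vnil Nat))))
the term's type:
  ((Nat → Nat) → Vec Nat 4) → Eq (Vec Nat 3) (vcons Nat 2 4 (vcons Nat 1 0 (vcons Nat 0 2 (vnil Nat)))) (vcons Nat 2 4 (vcons Nat 1 0 (vcons Nat 0 2 (vnil Nat))))


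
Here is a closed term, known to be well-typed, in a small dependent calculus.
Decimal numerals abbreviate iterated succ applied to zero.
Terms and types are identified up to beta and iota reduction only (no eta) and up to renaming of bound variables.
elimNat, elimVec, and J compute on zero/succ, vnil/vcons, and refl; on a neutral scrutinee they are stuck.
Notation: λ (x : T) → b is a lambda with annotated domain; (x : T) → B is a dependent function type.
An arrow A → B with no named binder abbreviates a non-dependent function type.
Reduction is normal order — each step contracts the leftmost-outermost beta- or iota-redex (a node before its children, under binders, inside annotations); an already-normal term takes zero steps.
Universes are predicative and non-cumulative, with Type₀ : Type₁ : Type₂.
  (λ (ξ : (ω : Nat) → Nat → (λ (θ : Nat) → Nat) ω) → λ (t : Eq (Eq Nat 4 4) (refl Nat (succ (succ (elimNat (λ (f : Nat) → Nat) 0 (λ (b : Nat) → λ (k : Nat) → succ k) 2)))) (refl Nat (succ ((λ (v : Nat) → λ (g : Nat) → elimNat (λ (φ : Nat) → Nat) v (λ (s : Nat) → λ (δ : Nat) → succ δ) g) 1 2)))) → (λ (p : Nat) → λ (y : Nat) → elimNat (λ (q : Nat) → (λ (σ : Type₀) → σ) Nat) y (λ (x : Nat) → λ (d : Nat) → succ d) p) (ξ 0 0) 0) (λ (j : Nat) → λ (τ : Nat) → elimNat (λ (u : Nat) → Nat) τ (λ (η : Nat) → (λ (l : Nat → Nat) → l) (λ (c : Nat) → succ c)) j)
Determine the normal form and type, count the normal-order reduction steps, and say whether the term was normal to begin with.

reduced normal form:
  λ (ξ : Eq (Eq Nat 4 4) (refl Nat 4) (refl Nat 4)) → 0
the term's type:
  Eq (Eq Nat 4 4) (refl Nat 4) (refl Nat 4) → Nat
steps to reach normal form (normal order): 24
term was already normal: no
first contracted redex: a beta-redex


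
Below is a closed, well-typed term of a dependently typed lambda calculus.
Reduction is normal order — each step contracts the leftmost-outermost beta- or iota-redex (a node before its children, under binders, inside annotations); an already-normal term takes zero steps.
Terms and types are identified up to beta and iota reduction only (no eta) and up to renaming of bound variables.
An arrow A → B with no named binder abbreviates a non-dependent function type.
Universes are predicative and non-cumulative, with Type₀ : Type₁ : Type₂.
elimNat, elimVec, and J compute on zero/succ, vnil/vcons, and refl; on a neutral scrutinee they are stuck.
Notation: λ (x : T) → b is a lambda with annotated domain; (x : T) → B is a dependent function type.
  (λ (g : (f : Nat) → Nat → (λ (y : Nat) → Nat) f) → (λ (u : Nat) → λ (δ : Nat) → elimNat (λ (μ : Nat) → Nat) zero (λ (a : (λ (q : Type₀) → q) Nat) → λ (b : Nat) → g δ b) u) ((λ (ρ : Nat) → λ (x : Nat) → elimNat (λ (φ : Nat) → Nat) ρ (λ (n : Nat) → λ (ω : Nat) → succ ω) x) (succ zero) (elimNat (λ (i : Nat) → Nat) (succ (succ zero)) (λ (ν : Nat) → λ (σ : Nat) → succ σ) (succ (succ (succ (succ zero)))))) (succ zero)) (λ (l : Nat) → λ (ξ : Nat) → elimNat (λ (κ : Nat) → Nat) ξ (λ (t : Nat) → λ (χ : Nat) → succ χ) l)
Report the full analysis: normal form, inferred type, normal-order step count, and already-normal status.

resulting normal form:
  succ (succ (succ (succ (succ (succ (succ zero))))))
the term's type:
  Nat
steps to reach normal form (normal order): 66
term was already normal: no
first contracted redex: a beta-redex


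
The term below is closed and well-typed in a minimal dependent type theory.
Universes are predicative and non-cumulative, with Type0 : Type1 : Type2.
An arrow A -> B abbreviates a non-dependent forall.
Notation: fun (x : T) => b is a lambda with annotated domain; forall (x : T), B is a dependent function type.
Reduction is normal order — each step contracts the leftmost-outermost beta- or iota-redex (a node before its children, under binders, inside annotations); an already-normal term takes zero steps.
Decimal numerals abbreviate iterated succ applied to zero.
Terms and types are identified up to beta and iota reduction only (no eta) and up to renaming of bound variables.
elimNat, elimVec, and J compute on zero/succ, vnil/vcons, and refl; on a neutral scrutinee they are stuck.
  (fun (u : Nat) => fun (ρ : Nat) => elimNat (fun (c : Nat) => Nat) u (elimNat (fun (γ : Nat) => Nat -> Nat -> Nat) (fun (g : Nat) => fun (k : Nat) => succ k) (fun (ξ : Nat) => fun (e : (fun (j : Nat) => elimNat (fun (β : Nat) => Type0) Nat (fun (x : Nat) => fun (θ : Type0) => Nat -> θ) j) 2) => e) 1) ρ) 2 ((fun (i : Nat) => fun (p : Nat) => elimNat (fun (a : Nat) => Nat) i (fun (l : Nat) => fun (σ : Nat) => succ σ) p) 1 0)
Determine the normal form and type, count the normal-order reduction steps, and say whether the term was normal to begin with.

normal form:
  3
type:
  Nat
reduction steps (normal order): 13
term was already normal: no
first contracted redex: a beta-redex


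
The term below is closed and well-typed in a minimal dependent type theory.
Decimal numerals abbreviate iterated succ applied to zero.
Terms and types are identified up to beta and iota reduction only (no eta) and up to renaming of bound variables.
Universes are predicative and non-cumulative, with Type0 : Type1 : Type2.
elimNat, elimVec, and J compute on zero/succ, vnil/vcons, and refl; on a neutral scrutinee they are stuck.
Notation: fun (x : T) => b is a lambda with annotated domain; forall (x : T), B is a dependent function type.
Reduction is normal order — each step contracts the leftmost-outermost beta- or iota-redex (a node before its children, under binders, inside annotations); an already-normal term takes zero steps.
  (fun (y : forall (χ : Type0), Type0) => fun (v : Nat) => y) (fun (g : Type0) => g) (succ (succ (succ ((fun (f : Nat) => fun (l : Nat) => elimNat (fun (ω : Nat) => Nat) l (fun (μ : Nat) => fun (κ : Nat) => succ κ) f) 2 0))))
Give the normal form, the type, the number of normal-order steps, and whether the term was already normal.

normal form:
  fun (y : Type0) => y
type:
  forall (y : Type0), Type0
normal-order step count: 2
already normal: no
first redex: a beta-redex


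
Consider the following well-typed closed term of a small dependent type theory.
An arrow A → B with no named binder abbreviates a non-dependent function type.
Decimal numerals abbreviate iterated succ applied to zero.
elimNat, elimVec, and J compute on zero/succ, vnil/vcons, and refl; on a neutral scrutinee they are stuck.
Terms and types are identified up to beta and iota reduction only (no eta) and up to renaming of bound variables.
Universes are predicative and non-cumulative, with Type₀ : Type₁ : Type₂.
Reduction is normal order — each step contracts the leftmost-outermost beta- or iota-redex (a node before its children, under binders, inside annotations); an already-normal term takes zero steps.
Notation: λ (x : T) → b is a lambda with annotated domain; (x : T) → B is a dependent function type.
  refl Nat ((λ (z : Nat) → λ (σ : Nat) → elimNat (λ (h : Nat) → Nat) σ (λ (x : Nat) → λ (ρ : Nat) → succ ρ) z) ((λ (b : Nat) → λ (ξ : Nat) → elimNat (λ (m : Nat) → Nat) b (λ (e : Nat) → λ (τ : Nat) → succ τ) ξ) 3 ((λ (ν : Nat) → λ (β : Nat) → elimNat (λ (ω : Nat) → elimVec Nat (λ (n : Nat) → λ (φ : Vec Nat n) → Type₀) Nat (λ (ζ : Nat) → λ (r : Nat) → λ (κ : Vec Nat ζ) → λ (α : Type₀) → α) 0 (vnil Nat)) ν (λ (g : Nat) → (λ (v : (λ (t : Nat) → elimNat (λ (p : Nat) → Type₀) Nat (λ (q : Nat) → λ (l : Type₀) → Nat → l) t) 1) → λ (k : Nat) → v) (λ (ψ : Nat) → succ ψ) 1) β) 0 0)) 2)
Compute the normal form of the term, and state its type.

resulting normal form:
  refl Nat 5
the term's type:
  Eq Nat 5 5
observation: reduction starts at a beta-redex, and 18 normal-order steps reach the normal form.


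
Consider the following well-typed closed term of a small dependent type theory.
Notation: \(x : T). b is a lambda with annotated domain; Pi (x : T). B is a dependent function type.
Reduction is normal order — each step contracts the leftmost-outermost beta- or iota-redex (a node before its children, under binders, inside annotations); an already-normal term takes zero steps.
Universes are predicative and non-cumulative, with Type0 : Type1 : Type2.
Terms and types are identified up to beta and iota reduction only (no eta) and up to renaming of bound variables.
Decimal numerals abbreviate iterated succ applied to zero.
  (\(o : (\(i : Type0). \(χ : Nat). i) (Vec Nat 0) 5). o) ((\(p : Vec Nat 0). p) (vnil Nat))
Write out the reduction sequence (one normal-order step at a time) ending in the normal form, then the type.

normal-order reduction:
  (\(o : (\(i : Type0). \(χ : Nat). i) (Vec Nat 0) 5). o) ((\(p : Vec Nat 0). p) (vnil Nat))
  ~> (\(o : Vec Nat 0). o) (vnil Nat)
  ~> vnil Nat
type:
  Vec Nat 0


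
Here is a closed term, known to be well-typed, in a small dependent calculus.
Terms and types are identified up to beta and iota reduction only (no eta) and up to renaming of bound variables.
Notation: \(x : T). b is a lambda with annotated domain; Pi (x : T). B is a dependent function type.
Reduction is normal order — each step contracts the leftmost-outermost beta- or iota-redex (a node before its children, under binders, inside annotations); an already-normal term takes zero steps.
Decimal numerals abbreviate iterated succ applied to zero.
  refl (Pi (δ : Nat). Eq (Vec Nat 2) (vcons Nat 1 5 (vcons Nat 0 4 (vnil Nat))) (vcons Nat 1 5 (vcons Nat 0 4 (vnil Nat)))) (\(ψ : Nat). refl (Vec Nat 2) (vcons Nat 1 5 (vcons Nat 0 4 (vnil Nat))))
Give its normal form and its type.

normal form:
  refl (Pi (δ : Nat). Eq (Vec Nat 2) (vcons Nat 1 5 (vcons Nat 0 4 (vnil Nat))) (vcons Nat 1 5 (vcons Nat 0 4 (vnil Nat)))) (\(ψ : Nat). refl (Vec Nat 2) (vcons Nat 1 5 (vcons Nat 0 4 (vnil Nat))))
the term's type:
  Eq (Pi (δ : Nat). Eq (Vec Nat 2) (vcons Nat 1 5 (vcons Nat 0 4 (vnil Nat))) (vcons Nat 1 5 (vcons Nat 0 4 (vnil Nat)))) (\(ψ : Nat). refl (Vec Nat 2) (vcons Nat 1 5 (vcons Nat 0 4 (vnil Nat)))) (\(χ : Nat). refl (Vec Nat 2) (vcons Nat 1 5 (vcons Nat 0 4 (vnil Nat))))


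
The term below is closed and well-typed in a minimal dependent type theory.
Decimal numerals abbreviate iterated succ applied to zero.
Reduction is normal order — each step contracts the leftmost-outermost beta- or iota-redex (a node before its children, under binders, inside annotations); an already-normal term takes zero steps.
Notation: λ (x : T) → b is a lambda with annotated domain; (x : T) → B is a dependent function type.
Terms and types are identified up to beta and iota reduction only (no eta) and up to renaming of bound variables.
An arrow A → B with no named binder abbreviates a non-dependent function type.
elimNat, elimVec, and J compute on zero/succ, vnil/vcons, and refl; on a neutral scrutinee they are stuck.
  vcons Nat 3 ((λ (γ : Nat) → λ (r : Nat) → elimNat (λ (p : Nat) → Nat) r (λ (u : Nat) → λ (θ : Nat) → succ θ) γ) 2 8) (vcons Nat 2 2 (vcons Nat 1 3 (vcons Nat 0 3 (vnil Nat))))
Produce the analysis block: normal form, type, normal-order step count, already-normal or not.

resulting normal form:
  vcons Nat 3 10 (vcons Nat 2 2 (vcons Nat 1 3 (vcons Nat 0 3 (vnil Nat))))
type:
  Vec Nat 4
steps to reach normal form (normal order): 9
started in normal form: no
first redex: a beta-redex


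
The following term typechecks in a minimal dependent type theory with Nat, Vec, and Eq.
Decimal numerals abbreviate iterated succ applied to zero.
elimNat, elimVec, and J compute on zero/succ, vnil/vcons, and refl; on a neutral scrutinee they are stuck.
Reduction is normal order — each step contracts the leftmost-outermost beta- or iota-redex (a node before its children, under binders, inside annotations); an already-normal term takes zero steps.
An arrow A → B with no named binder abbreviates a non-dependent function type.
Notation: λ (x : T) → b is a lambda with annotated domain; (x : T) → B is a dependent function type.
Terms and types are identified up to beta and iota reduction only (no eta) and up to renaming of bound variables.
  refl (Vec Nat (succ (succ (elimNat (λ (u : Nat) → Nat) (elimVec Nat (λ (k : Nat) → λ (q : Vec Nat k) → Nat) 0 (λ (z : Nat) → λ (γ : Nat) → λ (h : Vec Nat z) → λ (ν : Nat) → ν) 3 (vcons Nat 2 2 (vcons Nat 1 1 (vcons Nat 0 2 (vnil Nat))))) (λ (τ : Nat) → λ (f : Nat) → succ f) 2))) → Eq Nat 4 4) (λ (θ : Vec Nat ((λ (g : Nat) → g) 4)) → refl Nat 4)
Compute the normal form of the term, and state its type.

reduced normal form:
  refl (Vec Nat 4 → Eq Nat 4 4) (λ (u : Vec Nat 4) → refl Nat 4)
the term's type:
  Eq (Vec Nat 4 → Eq Nat 4 4) (λ (u : Vec Nat 4) → refl Nat 4) (λ (k : Vec Nat 4) → refl Nat 4)


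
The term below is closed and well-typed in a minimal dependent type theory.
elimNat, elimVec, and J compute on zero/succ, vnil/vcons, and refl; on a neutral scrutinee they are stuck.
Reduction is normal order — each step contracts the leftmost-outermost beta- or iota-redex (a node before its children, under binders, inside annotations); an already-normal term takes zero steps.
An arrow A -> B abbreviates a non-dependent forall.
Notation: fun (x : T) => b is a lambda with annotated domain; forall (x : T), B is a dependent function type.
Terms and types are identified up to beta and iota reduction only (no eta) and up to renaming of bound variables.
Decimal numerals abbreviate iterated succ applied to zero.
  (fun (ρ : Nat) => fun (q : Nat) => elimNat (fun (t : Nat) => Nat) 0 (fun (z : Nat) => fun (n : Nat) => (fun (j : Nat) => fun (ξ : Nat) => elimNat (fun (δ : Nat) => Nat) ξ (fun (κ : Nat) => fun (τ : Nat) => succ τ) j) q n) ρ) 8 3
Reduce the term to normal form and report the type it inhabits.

normal form:
  24
inferred type:
  Nat
observation: normalization takes exactly 123 steps under the normal-order strategy.


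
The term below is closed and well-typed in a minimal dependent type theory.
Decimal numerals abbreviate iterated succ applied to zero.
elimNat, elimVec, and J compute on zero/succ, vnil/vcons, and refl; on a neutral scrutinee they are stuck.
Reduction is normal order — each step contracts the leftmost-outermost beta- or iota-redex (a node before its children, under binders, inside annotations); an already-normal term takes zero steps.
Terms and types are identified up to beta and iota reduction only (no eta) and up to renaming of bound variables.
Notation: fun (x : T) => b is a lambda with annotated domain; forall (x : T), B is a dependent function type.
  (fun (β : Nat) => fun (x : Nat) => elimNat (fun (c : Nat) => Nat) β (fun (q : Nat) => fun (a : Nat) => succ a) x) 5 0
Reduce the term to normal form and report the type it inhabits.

reduced normal form:
  5
type:
  Nat
observation: the first redex contracted is a beta-redex; the normal form is reached in 3 normal-order steps.


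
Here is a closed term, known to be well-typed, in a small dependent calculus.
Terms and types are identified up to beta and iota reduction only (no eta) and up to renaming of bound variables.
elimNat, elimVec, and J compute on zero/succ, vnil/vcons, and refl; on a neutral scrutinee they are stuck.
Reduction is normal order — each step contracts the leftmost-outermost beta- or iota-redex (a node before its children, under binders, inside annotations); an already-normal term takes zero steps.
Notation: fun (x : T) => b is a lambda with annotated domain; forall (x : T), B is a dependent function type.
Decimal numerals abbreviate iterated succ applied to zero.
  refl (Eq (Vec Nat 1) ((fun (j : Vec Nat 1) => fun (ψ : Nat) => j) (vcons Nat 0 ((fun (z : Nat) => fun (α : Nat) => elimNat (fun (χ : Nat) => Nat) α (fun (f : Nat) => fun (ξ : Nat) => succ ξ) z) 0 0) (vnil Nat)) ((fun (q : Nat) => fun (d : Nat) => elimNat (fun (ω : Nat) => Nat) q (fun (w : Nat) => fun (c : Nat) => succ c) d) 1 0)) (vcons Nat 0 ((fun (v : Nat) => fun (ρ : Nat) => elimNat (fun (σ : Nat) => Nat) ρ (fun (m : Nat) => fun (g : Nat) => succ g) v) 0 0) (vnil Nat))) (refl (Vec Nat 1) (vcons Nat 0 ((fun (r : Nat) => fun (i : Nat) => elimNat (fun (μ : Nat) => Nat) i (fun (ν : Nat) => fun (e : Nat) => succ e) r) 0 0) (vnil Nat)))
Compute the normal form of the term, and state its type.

normal form:
  refl (Eq (Vec Nat 1) (vcons Nat 0 0 (vnil Nat)) (vcons Nat 0 0 (vnil Nat))) (refl (Vec Nat 1) (vcons Nat 0 0 (vnil Nat)))
the term's type:
  Eq (Eq (Vec Nat 1) (vcons Nat 0 0 (vnil Nat)) (vcons Nat 0 0 (vnil Nat))) (refl (Vec Nat 1) (vcons Nat 0 0 (vnil Nat))) (refl (Vec Nat 1) (vcons Nat 0 0 (vnil Nat)))
observation: the first redex contracted is a beta-redex; the normal form is reached in 11 normal-order steps.


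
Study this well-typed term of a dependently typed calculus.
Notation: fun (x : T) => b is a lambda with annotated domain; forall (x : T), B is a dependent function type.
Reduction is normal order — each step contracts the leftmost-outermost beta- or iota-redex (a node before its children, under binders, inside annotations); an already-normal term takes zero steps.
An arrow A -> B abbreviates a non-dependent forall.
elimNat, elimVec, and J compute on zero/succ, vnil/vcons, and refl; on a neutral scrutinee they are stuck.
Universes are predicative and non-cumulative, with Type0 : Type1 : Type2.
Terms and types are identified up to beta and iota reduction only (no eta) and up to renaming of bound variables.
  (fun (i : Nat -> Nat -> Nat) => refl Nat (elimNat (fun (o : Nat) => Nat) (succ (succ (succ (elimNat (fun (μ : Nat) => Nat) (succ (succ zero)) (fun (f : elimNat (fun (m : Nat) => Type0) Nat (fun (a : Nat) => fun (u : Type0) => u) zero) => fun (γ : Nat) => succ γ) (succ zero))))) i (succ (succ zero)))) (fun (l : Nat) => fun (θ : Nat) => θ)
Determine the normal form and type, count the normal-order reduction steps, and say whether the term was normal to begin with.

resulting normal form:
  refl Nat (succ (succ (succ (succ (succ (succ zero))))))
inferred type:
  Eq Nat (succ (succ (succ (succ (succ (succ zero)))))) (succ (succ (succ (succ (succ (succ zero))))))
normal-order step count: 12
term was already normal: no
first contracted redex: a beta-redex


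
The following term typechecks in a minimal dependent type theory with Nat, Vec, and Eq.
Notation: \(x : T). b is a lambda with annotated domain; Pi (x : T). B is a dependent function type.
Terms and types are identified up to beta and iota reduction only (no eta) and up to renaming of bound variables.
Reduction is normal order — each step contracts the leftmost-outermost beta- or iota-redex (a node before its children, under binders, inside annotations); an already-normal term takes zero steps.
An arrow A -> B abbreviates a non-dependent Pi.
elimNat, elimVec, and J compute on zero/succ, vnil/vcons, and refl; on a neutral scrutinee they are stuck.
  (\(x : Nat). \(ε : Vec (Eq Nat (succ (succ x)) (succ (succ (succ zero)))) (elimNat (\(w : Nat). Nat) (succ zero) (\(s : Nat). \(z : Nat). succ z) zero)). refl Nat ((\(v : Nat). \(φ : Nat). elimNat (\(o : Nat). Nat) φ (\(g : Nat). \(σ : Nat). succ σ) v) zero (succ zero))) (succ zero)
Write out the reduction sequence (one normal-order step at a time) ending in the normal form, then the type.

normal-order reduction:
  (\(x : Nat). \(ε : Vec (Eq Nat (succ (succ x)) (succ (succ (succ zero)))) (elimNat (\(w : Nat). Nat) (succ zero) (\(s : Nat). \(z : Nat). succ z) zero)). refl Nat ((\(v : Nat). \(φ : Nat). elimNat (\(o : Nat). Nat) φ (\(g : Nat). \(σ : Nat). succ σ) v) zero (succ zero))) (succ zero)
  ~> \(x : Vec (Eq Nat (succ (succ (succ zero))) (succ (succ (succ zero)))) (elimNat (\(ε : Nat). Nat) (succ zero) (\(w : Nat). \(s : Nat). succ s) zero)). refl Nat ((\(z : Nat). \(v : Nat). elimNat (\(φ : Nat). Nat) v (\(o : Nat). \(g : Nat). succ g) z) zero (succ zero))
  ~> \(x : Vec (Eq Nat (succ (succ (succ zero))) (succ (succ (succ zero)))) (succ zero)). refl Nat ((\(ε : Nat). \(w : Nat). elimNat (\(s : Nat). Nat) w (\(z : Nat). \(v : Nat). succ v) ε) zero (succ zero))
  ~> \(x : Vec (Eq Nat (succ (succ (succ zero))) (succ (succ (succ zero)))) (succ zero)). refl Nat ((\(ε : Nat). elimNat (\(w : Nat). Nat) ε (\(s : Nat). \(z : Nat). succ z) zero) (succ zero))
  ~> \(x : Vec (Eq Nat (succ (succ (succ zero))) (succ (succ (succ zero)))) (succ zero)). refl Nat (elimNat (\(ε : Nat). Nat) (succ zero) (\(w : Nat). \(s : Nat). succ s) zero)
  ~> \(x : Vec (Eq Nat (succ (succ (succ zero))) (succ (succ (succ zero)))) (succ zero)). refl Nat (succ zero)
the term's type:
  Vec (Eq Nat (succ (succ (succ zero))) (succ (succ (succ zero)))) (succ zero) -> Eq Nat (succ zero) (succ zero)
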